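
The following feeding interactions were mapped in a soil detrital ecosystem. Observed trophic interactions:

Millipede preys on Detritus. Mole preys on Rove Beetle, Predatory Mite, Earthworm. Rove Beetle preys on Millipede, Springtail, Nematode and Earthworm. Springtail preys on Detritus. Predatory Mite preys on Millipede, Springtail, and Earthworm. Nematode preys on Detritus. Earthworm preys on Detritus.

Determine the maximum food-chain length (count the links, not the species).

One longest chain: Detritus → Millipede → Predatory Mite → Mole.
It has 4 species and 3 links.

3 links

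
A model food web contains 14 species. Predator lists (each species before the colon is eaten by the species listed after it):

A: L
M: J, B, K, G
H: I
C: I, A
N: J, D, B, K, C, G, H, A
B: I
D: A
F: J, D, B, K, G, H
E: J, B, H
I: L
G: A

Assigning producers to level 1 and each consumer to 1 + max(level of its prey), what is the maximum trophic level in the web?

4

Producers (level 1): E, F, M, N.
N → C → I → L gives L level 4.
No species has a prey at level 4, so no species reaches level 5.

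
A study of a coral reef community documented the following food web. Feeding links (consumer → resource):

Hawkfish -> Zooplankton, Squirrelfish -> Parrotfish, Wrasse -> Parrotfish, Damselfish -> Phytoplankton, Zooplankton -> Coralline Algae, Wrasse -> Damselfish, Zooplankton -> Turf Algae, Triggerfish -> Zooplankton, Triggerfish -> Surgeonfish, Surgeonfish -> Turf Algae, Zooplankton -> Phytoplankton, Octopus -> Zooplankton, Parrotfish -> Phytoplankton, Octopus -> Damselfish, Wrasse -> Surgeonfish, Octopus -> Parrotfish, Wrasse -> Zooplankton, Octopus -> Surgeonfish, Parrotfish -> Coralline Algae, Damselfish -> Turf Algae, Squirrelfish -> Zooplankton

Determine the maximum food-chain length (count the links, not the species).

2 links

One longest chain: Turf Algae → Zooplankton → Octopus.
It has 3 species and 2 links.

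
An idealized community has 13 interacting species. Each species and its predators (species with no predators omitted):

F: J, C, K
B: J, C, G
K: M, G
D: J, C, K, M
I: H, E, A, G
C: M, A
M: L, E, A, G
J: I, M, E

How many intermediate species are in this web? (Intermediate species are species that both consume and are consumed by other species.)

5

Intermediate species (has both prey and predators): J, C, K, I, M.
Count: 5.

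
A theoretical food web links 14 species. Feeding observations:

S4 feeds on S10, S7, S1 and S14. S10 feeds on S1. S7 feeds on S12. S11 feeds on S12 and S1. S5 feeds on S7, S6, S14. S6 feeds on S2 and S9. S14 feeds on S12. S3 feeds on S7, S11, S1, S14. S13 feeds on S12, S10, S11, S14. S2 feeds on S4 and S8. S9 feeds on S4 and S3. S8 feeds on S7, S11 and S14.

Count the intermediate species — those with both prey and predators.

Intermediate species (has both prey and predators): S7, S11, S10, S14, S3, S4, S8, S2, S9, S6.
Count: 10.

10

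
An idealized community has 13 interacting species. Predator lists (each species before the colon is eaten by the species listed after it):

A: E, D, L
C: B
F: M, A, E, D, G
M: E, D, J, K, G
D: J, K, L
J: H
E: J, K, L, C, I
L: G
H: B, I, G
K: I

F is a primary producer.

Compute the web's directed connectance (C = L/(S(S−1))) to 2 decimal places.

C = 0.18

The web has S = 13 species and L = 28 feeding links.
C = L / (S(S−1)) = 28 / 156 = 0.1795 ≈ 0.18.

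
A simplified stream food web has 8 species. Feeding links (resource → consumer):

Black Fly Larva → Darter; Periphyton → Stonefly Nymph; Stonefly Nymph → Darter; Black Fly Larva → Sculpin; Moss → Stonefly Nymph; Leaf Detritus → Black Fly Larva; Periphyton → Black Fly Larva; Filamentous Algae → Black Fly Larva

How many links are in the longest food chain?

One longest chain: Periphyton → Black Fly Larva → Sculpin.
It has 3 species and 2 links.

2 links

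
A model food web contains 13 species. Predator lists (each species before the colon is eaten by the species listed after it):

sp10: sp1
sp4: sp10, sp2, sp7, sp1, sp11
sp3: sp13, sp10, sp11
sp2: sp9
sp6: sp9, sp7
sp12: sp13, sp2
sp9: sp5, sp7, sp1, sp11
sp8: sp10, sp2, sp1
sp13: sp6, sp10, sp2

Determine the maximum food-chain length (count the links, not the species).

One longest chain: sp12 → sp13 → sp6 → sp9 → sp5.
It has 5 species and 4 links.

4 links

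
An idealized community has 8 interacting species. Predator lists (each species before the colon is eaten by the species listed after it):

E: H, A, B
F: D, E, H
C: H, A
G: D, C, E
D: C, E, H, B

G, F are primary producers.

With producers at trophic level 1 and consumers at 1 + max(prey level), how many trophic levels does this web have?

4

Producers (level 1): G, F.
G → D → C → H gives H level 4.
No species has a prey at level 4, so no species reaches level 5.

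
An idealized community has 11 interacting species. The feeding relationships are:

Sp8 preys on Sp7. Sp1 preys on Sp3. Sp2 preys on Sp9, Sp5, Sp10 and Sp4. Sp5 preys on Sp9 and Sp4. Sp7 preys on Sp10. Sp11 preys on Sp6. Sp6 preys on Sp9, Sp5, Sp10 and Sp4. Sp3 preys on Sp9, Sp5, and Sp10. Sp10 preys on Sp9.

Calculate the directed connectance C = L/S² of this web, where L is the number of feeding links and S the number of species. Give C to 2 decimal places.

The web has S = 11 species and L = 18 feeding links.
C = L / S² = 18 / 121 = 0.1488 ≈ 0.15.

C = 0.15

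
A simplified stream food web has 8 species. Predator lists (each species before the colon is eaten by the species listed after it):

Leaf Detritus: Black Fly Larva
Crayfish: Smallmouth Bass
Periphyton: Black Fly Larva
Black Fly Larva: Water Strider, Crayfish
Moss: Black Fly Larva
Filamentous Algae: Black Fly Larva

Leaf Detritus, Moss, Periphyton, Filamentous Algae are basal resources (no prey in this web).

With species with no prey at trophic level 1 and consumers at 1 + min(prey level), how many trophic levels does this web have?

4

Basal resources (level 1): Leaf Detritus, Moss, Periphyton, Filamentous Algae.
Following each consumer down to its lowest-level prey: Leaf Detritus → Black Fly Larva → Crayfish → Smallmouth Bass (levels 1 through 4).
All prey of Smallmouth Bass (Crayfish 3) are at level 3 or above, so Smallmouth Bass is at level 1 + 3 = 4.
Every consumer has at least one prey at level 3 or below, so none exceeds level 4.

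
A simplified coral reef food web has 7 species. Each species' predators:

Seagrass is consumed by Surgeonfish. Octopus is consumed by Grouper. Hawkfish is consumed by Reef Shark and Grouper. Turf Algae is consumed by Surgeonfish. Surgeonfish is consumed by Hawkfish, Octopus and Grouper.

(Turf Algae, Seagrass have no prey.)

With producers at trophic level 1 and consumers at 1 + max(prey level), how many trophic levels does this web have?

4

Producers (level 1): Turf Algae, Seagrass.
Turf Algae → Surgeonfish → Hawkfish → Reef Shark gives Reef Shark level 4.
No species has a prey at level 4, so no species reaches level 5.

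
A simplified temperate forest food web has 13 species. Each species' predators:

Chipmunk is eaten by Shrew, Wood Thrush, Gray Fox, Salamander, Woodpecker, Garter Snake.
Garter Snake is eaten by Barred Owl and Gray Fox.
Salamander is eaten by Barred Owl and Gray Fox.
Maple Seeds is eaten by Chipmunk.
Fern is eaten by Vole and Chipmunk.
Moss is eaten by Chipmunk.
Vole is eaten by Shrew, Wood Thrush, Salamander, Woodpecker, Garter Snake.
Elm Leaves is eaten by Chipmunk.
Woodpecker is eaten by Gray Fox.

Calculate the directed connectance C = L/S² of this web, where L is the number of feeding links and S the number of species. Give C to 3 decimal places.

The web has S = 13 species and L = 21 feeding links.
C = L / S² = 21 / 169 = 0.1243 ≈ 0.124.

C = 0.124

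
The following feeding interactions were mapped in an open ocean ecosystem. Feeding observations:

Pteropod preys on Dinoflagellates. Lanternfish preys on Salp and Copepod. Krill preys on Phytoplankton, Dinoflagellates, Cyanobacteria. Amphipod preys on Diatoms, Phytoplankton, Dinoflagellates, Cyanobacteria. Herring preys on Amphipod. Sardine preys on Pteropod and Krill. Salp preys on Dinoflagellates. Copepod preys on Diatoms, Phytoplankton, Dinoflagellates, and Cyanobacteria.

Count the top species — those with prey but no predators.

3

Top species (has prey, but nothing eats it): Lanternfish, Herring, Sardine.
Count: 3.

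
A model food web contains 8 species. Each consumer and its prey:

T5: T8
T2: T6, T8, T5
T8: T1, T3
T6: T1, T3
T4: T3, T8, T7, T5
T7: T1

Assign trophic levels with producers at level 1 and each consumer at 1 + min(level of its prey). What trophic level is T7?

T1 is a producer → level 1.
T7 eats T1 → level 2.

Trophic level 2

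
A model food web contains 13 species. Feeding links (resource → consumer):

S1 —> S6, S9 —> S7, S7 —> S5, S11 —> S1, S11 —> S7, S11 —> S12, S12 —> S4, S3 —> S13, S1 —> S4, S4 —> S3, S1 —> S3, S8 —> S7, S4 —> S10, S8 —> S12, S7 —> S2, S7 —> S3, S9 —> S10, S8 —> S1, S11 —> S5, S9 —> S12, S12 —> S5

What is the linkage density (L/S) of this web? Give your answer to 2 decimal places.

L/S = 1.62

There are L = 21 links among S = 13 species.
L/S = 21/13 = 1.6154 ≈ 1.62.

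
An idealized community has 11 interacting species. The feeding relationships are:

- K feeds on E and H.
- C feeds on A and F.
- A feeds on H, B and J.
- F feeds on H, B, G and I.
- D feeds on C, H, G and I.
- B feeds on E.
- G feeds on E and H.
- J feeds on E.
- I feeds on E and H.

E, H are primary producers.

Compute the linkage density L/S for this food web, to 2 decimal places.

There are L = 21 links among S = 11 species.
L/S = 21/11 = 1.9091 ≈ 1.91.

L/S = 1.91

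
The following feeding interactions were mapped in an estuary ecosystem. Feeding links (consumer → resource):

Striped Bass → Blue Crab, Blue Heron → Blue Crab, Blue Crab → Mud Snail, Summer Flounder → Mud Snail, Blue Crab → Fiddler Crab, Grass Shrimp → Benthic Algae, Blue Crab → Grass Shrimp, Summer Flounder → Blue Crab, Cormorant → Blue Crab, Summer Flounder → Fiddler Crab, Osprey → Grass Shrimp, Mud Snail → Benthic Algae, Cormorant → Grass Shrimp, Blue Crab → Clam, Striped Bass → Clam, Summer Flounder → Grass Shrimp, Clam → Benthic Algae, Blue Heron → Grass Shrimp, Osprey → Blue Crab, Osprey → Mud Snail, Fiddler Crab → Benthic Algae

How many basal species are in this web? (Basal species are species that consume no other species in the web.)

1

Basal species (no prey listed): Benthic Algae.
Count: 1.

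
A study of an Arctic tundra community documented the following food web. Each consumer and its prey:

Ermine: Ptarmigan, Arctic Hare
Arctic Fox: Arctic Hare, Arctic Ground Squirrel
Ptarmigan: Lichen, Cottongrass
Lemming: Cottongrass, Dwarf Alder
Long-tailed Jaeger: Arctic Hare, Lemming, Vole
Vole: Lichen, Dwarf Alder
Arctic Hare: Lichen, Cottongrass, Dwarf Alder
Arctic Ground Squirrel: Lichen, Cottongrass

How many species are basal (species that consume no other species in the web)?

3

Basal species (no prey listed): Lichen, Cottongrass, Dwarf Alder.
Count: 3.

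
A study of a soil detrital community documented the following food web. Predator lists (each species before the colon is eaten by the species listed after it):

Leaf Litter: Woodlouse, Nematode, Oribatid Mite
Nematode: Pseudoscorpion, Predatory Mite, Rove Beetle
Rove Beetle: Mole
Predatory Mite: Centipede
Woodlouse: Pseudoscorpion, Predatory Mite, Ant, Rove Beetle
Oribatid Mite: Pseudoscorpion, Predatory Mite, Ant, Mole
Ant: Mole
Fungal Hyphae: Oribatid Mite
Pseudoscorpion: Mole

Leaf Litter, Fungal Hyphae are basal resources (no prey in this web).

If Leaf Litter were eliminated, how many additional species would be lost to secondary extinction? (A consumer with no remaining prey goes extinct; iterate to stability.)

3

Remove Leaf Litter.
Round 1: Woodlouse (all prey gone), Nematode (all prey gone) → extinct.
Round 2: Rove Beetle (all prey gone) → extinct.
No further losses. Total secondary extinctions: 3.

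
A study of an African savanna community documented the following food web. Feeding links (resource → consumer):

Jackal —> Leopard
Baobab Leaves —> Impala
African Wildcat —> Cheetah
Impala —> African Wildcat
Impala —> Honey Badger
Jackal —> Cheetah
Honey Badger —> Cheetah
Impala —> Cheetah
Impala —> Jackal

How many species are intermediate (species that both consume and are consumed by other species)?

Intermediate species (has both prey and predators): Impala, Jackal, African Wildcat, Honey Badger.
Count: 4.

4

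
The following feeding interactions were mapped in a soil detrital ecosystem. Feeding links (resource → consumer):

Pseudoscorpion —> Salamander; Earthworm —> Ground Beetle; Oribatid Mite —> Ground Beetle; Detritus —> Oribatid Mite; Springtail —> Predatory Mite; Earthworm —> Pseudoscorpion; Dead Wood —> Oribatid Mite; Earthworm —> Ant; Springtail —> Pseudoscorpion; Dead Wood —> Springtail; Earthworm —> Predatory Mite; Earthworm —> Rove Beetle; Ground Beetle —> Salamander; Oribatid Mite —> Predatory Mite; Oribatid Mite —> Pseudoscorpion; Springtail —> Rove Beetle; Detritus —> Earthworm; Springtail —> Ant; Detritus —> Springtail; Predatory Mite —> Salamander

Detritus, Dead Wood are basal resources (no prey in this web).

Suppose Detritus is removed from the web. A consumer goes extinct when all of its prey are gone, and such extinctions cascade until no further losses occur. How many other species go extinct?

Remove Detritus.
Round 1: Earthworm (all prey gone) → extinct.
No further losses. Total secondary extinctions: 1.

1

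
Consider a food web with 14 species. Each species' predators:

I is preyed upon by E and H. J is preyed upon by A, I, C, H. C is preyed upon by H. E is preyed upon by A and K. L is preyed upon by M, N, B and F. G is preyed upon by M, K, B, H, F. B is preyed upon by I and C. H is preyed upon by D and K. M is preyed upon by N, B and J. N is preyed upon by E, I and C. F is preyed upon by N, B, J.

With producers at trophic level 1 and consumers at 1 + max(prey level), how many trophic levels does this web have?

6

Producers (level 1): L, G.
L → F → J → C → H → D gives D level 6.
No species has a prey at level 6, so no species reaches level 7.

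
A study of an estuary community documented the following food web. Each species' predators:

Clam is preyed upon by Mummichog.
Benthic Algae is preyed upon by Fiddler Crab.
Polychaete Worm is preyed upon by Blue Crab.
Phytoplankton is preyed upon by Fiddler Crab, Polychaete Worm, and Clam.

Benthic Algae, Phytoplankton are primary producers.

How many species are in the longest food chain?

One longest chain: Phytoplankton → Polychaete Worm → Blue Crab.
It has 3 species and 2 links.

3 species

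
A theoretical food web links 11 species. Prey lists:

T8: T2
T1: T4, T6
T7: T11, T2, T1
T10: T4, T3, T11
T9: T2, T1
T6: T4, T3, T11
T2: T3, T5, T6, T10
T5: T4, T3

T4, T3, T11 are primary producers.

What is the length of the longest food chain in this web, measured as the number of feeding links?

One longest chain: T4 → T5 → T2 → T9.
It has 4 species and 3 links.

3 links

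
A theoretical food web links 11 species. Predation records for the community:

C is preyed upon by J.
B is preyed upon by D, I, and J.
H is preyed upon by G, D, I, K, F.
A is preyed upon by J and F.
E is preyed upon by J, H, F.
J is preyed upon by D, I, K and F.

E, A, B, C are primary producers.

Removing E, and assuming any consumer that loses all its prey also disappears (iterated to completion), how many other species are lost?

Remove E.
Round 1: H (all prey gone) → extinct.
Round 2: G (all prey gone) → extinct.
No further losses. Total secondary extinctions: 2.

2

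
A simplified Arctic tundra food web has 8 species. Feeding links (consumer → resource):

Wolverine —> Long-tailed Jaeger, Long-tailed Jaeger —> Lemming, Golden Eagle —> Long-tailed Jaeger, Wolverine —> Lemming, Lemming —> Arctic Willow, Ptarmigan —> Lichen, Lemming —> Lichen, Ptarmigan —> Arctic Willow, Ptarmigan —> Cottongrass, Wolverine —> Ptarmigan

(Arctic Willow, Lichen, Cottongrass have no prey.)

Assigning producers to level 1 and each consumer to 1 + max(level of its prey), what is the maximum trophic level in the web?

4

Producers (level 1): Arctic Willow, Lichen, Cottongrass.
Arctic Willow → Lemming → Long-tailed Jaeger → Golden Eagle gives Golden Eagle level 4.
No species has a prey at level 4, so no species reaches level 5.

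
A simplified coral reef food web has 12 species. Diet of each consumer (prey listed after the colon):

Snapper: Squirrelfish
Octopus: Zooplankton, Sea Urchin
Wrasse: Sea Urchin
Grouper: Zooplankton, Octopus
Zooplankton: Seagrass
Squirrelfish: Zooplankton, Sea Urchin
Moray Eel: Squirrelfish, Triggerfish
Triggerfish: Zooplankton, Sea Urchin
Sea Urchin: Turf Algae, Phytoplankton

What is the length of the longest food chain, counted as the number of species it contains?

One longest chain: Seagrass → Zooplankton → Triggerfish → Moray Eel.
It has 4 species and 3 links.

4 species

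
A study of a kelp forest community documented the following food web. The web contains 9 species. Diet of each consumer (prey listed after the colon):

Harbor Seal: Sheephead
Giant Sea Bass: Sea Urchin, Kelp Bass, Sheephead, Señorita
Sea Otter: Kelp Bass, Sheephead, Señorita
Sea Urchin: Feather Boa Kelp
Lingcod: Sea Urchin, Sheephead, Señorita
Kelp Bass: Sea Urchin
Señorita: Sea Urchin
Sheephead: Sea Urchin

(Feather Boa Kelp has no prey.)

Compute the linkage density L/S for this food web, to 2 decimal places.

L/S = 1.67

There are L = 15 links among S = 9 species.
L/S = 15/9 = 1.6667 ≈ 1.67.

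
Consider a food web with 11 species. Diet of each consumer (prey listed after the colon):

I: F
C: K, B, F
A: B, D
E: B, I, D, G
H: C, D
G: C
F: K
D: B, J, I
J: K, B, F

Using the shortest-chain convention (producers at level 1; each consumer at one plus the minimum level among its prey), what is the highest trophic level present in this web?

3

Producers (level 1): K, B.
Following each consumer down to its lowest-level prey: K → C → H (levels 1 through 3).
All prey of H (C 2, D 2) are at level 2 or above, so H is at level 1 + 2 = 3.
Every consumer has at least one prey at level 2 or below, so none exceeds level 3.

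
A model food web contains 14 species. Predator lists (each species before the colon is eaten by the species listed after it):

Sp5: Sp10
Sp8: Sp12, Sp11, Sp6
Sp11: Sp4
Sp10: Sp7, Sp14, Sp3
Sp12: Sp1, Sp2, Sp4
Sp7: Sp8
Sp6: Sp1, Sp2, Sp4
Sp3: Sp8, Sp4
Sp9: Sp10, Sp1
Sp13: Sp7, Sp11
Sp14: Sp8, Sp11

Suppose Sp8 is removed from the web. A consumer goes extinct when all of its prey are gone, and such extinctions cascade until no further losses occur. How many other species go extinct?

3

Remove Sp8.
Round 1: Sp12 (all prey gone), Sp6 (all prey gone) → extinct.
Round 2: Sp2 (all prey gone) → extinct.
No further losses. Total secondary extinctions: 3.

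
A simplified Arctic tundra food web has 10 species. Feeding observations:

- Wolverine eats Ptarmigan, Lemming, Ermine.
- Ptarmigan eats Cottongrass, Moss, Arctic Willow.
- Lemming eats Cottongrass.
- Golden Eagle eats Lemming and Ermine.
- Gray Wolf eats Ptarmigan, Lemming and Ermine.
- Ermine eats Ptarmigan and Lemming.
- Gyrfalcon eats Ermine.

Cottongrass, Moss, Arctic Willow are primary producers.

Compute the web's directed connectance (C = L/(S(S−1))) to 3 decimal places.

The web has S = 10 species and L = 15 feeding links.
C = L / (S(S−1)) = 15 / 90 = 0.1667 ≈ 0.167.

C = 0.167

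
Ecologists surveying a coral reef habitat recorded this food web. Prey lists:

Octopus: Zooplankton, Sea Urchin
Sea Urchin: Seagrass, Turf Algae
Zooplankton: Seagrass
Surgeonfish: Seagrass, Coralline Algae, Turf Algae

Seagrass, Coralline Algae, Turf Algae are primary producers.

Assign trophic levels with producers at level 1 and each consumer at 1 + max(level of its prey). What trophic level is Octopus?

Seagrass is a producer → level 1.
Zooplankton eats Seagrass → level 2.
Octopus eats Zooplankton (level 2); other prey at levels: Sea Urchin 2 → level 3.

Trophic level 3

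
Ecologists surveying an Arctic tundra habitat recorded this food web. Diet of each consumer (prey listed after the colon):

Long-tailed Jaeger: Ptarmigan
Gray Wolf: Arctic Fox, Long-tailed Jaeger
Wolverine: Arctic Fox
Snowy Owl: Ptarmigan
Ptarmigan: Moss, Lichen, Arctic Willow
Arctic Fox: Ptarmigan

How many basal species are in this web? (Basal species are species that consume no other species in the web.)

3

Basal species (no prey listed): Moss, Lichen, Arctic Willow.
Count: 3.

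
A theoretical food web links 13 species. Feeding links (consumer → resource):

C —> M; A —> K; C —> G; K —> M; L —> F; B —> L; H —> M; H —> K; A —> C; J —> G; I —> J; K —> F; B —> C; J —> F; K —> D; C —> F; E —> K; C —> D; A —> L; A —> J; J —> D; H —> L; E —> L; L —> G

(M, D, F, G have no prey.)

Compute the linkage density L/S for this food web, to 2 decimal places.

L/S = 1.85

There are L = 24 links among S = 13 species.
L/S = 24/13 = 1.8462 ≈ 1.85.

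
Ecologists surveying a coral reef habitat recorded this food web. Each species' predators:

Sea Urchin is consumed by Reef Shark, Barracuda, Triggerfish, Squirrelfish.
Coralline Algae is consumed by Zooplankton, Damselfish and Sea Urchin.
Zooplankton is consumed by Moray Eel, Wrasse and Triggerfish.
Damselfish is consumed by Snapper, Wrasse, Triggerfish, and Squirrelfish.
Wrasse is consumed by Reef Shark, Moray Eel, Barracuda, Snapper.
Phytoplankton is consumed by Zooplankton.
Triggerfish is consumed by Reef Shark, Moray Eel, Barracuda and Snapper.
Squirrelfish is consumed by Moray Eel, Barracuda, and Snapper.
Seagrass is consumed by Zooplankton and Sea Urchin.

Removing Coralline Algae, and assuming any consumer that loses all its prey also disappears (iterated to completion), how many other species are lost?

Remove Coralline Algae.
Round 1: Damselfish (all prey gone) → extinct.
No further losses. Total secondary extinctions: 1.

1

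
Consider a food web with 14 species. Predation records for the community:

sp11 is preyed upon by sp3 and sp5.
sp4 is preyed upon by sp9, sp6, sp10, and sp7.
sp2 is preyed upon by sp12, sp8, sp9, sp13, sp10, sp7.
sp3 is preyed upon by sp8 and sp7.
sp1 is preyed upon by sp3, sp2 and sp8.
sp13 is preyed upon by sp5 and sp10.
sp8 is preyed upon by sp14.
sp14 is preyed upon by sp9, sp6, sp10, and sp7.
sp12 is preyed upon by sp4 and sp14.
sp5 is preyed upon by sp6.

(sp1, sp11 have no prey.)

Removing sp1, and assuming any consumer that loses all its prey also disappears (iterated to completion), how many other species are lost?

4

Remove sp1.
Round 1: sp2 (all prey gone) → extinct.
Round 2: sp13 (all prey gone), sp12 (all prey gone) → extinct.
Round 3: sp4 (all prey gone) → extinct.
No further losses. Total secondary extinctions: 4.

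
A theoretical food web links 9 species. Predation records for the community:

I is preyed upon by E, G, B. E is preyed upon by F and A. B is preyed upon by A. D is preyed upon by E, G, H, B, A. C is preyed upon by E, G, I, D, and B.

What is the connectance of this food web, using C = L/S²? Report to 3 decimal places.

C = 0.198

The web has S = 9 species and L = 16 feeding links.
C = L / S² = 16 / 81 = 0.1975 ≈ 0.198.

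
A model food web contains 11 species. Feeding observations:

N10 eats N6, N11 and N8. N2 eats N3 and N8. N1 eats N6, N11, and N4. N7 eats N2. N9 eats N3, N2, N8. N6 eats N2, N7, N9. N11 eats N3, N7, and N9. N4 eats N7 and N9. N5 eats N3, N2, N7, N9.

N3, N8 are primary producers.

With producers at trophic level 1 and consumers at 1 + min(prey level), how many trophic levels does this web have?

3

Producers (level 1): N3, N8.
Following each consumer down to its lowest-level prey: N3 → N2 → N6 (levels 1 through 3).
All prey of N6 (N2 2, N9 2, N7 3) are at level 2 or above, so N6 is at level 1 + 2 = 3.
Every consumer has at least one prey at level 2 or below, so none exceeds level 3.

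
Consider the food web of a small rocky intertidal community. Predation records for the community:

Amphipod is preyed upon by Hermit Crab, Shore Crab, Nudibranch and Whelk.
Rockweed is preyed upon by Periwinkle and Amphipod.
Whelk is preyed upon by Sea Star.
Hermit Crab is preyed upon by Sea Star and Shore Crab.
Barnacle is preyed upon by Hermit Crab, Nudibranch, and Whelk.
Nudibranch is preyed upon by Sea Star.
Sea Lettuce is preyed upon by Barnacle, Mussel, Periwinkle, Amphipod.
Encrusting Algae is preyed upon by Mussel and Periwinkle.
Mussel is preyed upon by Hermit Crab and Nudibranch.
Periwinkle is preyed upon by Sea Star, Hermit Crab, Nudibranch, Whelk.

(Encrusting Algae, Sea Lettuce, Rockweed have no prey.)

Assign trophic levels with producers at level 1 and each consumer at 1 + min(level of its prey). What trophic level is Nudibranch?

Trophic level 3

Sea Lettuce is a producer → level 1.
Amphipod eats Sea Lettuce → level 2.
Nudibranch eats Amphipod → level 3.
No prey of Nudibranch is below level 2, so 3 is the minimum.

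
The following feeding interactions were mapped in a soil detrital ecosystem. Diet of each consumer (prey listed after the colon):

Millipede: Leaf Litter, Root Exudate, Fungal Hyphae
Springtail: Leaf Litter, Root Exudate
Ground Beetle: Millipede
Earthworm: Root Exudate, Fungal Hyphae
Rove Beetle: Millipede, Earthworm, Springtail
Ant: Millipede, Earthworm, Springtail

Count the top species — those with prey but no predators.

Top species (has prey, but nothing eats it): Ground Beetle, Ant, Rove Beetle.
Count: 3.

3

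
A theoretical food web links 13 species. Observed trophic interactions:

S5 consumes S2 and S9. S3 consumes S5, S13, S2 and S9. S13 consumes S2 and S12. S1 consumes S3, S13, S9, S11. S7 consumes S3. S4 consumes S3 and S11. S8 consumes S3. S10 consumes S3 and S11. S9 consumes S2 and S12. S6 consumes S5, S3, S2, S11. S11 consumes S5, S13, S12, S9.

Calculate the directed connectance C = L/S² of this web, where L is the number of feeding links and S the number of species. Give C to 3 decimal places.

C = 0.166

The web has S = 13 species and L = 28 feeding links.
C = L / S² = 28 / 169 = 0.1657 ≈ 0.166.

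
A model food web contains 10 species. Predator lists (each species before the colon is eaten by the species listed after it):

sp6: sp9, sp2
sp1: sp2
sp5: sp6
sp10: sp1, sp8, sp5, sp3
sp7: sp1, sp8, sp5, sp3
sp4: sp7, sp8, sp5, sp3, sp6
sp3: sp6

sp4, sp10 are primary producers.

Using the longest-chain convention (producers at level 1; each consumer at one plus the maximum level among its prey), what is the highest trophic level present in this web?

Producers (level 1): sp4, sp10.
sp4 → sp7 → sp5 → sp6 → sp2 gives sp2 level 5.
No species has a prey at level 5, so no species reaches level 6.

5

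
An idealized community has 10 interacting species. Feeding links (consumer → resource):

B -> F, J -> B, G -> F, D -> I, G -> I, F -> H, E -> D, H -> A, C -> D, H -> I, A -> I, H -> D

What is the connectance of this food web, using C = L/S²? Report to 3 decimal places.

The web has S = 10 species and L = 12 feeding links.
C = L / S² = 12 / 100 = 0.1200 ≈ 0.120.

C = 0.120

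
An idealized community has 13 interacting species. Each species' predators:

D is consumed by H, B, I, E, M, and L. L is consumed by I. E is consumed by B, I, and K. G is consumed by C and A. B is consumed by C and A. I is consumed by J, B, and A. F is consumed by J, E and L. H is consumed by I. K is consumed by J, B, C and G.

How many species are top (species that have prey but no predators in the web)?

Top species (has prey, but nothing eats it): M, J, C, A.
Count: 4.

4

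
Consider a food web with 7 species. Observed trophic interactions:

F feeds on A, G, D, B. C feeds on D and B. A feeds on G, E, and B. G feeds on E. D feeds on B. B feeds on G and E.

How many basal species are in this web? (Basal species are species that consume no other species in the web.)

1

Basal species (no prey listed): E.
Count: 1.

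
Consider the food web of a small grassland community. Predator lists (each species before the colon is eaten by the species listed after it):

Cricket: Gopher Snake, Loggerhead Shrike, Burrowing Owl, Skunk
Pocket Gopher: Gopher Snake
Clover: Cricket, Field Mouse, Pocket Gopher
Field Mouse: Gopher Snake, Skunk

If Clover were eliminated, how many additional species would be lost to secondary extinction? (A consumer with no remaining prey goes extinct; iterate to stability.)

Remove Clover.
Round 1: Cricket (all prey gone), Field Mouse (all prey gone), Pocket Gopher (all prey gone) → extinct.
Round 2: Gopher Snake (all prey gone), Loggerhead Shrike (all prey gone), Burrowing Owl (all prey gone), Skunk (all prey gone) → extinct.
No further losses. Total secondary extinctions: 7.

7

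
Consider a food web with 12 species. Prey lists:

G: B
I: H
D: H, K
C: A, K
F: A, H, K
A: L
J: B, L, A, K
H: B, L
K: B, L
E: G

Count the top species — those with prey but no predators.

Top species (has prey, but nothing eats it): J, C, I, D, F, E.
Count: 6.

6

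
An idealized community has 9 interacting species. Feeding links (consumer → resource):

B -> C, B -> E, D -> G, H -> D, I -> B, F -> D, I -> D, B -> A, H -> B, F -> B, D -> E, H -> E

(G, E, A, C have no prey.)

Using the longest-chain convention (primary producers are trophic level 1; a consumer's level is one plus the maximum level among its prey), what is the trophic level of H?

Trophic level 3

G is a producer → level 1.
D eats G (level 1); other prey at levels: E 1 → level 2.
H eats D (level 2); other prey at levels: E 1, B 2 → level 3.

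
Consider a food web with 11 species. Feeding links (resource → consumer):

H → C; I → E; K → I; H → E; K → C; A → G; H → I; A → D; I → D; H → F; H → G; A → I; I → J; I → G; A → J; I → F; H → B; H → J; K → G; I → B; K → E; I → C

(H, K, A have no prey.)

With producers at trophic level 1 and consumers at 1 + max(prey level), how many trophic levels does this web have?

3

Producers (level 1): H, K, A.
H → I → B gives B level 3.
No species has a prey at level 3, so no species reaches level 4.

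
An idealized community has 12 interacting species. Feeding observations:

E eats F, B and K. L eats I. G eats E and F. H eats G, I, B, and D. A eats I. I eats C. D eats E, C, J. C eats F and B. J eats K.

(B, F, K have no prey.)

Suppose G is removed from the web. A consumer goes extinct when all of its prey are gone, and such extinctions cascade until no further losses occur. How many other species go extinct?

Remove G.
Every predator of it retains at least one other prey: H still has B, I, D.
No consumer loses all prey, so no secondary extinctions occur.

0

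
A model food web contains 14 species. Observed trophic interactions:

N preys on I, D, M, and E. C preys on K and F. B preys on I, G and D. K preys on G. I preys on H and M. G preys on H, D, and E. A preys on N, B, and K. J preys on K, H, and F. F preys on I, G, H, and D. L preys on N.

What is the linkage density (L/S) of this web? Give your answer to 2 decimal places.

There are L = 26 links among S = 14 species.
L/S = 26/14 = 1.8571 ≈ 1.86.

L/S = 1.86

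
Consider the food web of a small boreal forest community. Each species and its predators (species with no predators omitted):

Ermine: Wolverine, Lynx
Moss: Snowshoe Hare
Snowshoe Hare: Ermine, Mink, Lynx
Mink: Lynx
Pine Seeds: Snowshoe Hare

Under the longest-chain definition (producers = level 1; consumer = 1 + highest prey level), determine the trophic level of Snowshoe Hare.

Trophic level 2

Moss is a producer → level 1.
Snowshoe Hare eats Moss (level 1); other prey at levels: Pine Seeds 1 → level 2.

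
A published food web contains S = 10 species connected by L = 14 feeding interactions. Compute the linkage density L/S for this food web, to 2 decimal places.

There are L = 14 links among S = 10 species.
L/S = 14/10 = 1.4000 ≈ 1.40.

L/S = 1.40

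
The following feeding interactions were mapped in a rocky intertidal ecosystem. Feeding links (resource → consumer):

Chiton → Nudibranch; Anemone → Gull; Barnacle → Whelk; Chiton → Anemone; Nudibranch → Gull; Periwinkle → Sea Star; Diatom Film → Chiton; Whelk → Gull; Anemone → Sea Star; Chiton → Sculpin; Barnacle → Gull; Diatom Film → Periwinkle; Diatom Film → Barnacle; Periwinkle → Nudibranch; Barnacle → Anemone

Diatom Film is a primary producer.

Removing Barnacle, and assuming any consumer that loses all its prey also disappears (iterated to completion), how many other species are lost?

Remove Barnacle.
Round 1: Whelk (all prey gone) → extinct.
No further losses. Total secondary extinctions: 1.

1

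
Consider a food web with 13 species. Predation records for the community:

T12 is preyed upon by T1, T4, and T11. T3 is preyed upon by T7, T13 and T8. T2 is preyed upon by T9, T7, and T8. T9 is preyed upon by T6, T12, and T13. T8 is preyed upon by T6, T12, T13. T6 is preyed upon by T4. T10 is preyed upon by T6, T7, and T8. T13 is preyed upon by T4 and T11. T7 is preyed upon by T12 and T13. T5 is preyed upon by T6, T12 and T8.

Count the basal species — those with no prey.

4

Basal species (no prey listed): T3, T10, T5, T2.
Count: 4.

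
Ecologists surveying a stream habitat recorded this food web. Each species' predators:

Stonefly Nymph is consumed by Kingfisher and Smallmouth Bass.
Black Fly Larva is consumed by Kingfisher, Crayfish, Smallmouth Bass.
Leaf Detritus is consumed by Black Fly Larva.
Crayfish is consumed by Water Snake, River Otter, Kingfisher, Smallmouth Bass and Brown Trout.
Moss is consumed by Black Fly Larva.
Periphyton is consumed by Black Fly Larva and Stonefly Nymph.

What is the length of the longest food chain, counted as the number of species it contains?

One longest chain: Leaf Detritus → Black Fly Larva → Crayfish → River Otter.
It has 4 species and 3 links.

4 species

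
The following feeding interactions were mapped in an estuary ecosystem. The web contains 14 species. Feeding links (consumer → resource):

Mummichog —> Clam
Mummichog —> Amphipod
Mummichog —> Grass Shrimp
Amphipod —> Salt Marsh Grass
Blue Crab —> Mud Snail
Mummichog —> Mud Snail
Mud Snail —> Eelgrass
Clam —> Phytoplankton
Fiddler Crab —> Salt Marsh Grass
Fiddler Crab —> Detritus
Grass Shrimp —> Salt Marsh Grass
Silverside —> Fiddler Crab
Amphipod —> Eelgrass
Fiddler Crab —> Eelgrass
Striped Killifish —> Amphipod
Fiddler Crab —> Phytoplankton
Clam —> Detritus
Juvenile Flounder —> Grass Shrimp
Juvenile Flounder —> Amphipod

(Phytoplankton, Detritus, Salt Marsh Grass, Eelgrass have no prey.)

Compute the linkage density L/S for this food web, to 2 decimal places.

L/S = 1.36

There are L = 19 links among S = 14 species.
L/S = 19/14 = 1.3571 ≈ 1.36.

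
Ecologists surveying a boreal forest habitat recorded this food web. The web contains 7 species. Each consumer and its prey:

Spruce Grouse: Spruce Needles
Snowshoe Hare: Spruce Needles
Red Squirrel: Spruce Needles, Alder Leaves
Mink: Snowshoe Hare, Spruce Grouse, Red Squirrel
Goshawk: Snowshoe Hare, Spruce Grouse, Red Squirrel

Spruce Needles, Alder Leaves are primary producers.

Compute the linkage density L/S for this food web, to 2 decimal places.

L/S = 1.43

There are L = 10 links among S = 7 species.
L/S = 10/7 = 1.4286 ≈ 1.43.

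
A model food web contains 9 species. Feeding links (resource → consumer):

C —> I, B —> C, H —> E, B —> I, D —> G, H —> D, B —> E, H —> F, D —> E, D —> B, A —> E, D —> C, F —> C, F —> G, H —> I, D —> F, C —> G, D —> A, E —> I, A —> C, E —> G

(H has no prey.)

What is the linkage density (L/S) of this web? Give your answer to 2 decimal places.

There are L = 21 links among S = 9 species.
L/S = 21/9 = 2.3333 ≈ 2.33.

L/S = 2.33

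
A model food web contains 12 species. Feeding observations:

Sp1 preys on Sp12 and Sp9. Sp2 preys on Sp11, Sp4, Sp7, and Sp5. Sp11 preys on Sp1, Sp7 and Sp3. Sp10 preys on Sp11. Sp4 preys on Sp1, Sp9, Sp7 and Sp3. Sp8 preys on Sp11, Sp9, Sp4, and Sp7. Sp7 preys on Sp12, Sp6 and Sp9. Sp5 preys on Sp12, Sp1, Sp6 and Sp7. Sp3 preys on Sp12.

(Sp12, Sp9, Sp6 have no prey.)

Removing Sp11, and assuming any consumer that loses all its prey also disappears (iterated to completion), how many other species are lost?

1

Remove Sp11.
Round 1: Sp10 (all prey gone) → extinct.
No further losses. Total secondary extinctions: 1.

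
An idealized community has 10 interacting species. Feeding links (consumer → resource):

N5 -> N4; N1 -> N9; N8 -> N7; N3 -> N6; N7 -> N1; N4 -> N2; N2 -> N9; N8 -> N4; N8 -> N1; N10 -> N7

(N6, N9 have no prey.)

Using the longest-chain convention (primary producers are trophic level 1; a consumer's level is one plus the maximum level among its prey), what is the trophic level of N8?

Trophic level 4

N9 is a producer → level 1.
N2 eats N9 → level 2.
N4 eats N2 → level 3.
N8 eats N4 (level 3); other prey at levels: N1 2, N7 3 → level 4.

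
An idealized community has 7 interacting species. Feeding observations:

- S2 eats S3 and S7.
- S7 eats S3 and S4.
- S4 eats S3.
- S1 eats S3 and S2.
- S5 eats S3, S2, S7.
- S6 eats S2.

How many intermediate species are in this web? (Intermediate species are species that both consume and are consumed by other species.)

Intermediate species (has both prey and predators): S4, S7, S2.
Count: 3.

3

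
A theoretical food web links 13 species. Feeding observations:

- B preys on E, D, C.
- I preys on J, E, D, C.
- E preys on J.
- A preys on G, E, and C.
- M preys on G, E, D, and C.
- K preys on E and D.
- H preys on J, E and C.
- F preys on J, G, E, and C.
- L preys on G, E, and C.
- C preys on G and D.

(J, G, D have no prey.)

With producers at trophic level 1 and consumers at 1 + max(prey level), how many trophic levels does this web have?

Producers (level 1): J, G, D.
J → E → A gives A level 3.
No species has a prey at level 3, so no species reaches level 4.

3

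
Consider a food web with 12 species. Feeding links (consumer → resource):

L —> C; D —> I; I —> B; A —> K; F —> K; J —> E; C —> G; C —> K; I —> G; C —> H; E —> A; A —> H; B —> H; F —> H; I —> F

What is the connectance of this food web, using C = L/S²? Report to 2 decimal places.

C = 0.10

The web has S = 12 species and L = 15 feeding links.
C = L / S² = 15 / 144 = 0.1042 ≈ 0.10.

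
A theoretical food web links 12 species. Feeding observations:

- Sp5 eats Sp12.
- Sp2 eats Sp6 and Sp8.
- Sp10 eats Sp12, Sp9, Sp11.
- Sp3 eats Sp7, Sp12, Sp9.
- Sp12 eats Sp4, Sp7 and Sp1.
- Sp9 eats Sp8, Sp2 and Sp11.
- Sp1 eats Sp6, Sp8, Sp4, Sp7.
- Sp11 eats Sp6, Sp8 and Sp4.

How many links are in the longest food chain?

One longest chain: Sp4 → Sp1 → Sp12 → Sp5.
It has 4 species and 3 links.

3 links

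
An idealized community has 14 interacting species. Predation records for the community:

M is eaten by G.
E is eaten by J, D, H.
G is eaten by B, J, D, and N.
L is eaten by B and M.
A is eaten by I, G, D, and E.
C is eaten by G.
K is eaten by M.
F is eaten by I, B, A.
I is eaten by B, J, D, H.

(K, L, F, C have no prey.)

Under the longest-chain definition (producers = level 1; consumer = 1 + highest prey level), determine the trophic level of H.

Trophic level 4

F is a producer → level 1.
A eats F → level 2.
E eats A → level 3.
H eats E (level 3); other prey at levels: I 3 → level 4.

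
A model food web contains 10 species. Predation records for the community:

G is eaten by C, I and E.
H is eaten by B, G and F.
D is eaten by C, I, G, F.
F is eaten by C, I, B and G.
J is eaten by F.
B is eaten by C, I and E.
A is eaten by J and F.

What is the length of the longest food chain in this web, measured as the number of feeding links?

4 links

One longest chain: A → J → F → B → I.
It has 5 species and 4 links.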